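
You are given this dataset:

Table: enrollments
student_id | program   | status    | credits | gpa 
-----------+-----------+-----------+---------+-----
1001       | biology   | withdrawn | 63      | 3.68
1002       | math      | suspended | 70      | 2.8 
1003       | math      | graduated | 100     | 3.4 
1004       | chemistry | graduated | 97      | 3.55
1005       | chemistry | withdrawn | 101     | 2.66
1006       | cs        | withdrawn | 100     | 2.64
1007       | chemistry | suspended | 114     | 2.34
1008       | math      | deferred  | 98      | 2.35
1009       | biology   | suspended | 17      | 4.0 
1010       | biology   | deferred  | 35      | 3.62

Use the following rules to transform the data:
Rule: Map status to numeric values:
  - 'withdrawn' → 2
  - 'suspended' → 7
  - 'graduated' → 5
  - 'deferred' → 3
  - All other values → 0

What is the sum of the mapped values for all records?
43

Step 1: Apply mapping to each record
Step 2: Count by status:
  'withdrawn': 3 records × 2 = 6
  'suspended': 3 records × 7 = 21
  'graduated': 2 records × 5 = 10
  'deferred': 2 records × 3 = 6
Step 3: Sum all mapped values = 43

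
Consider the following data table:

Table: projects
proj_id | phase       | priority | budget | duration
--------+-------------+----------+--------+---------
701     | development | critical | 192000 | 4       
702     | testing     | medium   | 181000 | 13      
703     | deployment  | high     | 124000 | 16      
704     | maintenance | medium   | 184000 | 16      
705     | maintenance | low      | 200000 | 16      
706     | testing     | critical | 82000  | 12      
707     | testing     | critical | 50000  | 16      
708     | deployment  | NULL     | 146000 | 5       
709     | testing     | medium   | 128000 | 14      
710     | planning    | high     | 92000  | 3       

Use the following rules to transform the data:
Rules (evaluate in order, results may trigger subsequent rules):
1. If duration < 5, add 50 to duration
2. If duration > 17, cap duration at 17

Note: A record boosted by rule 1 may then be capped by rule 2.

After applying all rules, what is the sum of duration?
142

Step 1: Apply rule 1 to records with duration < 5
  - 2 records get bonus of 50
  - Of these, 2 records then exceed 17 and get capped
Step 2: Apply rule 2 to records with duration > 17
  - 0 records (original) are capped
Step 3: Calculate final sum = 142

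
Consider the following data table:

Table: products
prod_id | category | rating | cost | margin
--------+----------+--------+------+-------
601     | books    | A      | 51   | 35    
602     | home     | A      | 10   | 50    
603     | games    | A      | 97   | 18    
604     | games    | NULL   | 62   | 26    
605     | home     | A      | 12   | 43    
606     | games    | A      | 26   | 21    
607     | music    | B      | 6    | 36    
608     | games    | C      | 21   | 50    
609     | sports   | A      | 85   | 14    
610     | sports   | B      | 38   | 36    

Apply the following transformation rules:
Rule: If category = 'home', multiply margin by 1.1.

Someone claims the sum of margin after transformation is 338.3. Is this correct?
Yes, the result is correct.

Step 1: Calculate the correct sum after transformation
Step 2: Apply multiplier 1.1 to records where category = 'home'
Step 3: Correct result = 338.3
Step 4: Claimed result = 338.3
Step 5: 338.3 = 338.3 ✓
Conclusion: The claimed result is correct.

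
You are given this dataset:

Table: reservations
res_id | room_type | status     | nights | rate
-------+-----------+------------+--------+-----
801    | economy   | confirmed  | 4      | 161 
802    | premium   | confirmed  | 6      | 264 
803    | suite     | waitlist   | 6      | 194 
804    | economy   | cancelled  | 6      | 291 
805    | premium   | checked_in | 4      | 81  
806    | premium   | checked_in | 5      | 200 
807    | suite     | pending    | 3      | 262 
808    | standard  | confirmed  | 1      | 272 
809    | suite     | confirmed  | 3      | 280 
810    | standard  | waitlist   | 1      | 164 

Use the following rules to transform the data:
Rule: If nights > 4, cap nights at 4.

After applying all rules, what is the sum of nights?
32

Step 1: 4 records have nights > 4
Step 2: These records originally summed to 23
Step 3: After capping: 4 × 4 = 16
Step 4: Unaffected records sum: 16
Step 5: Final sum = 16 + 16 = 32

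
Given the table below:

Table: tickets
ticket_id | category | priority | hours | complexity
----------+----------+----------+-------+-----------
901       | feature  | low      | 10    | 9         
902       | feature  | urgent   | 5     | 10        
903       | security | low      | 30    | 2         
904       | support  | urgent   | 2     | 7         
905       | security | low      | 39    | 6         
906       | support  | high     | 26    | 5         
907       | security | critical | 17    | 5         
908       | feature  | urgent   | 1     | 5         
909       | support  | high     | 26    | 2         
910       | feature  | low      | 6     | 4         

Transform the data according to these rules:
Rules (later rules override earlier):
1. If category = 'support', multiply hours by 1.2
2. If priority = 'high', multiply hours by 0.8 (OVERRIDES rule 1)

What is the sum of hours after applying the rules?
152.0

Step 1: Rule 2 takes priority for records with priority = 'high'
  - 2 records: 52 × 0.8 = 41.6
Step 2: Rule 1 applies to remaining records with category = 'support'
  - 1 records: 2 × 1.2 = 2.4
Step 3: Other records unchanged: 108
Step 4: Final sum = 41.6 + 2.4 + 108 = 152.0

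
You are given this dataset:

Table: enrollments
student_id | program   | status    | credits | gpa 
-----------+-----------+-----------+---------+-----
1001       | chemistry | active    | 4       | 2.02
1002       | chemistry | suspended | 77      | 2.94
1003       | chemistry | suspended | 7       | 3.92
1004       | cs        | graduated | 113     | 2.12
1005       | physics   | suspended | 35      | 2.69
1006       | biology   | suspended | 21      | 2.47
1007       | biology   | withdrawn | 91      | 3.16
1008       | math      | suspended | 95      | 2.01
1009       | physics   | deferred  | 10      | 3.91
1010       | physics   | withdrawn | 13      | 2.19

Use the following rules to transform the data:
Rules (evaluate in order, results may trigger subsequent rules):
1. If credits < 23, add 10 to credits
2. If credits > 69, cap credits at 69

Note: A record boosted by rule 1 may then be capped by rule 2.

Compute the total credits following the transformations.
416

Step 1: Apply rule 1 to records with credits < 23
  - 5 records get bonus of 10
  - Of these, 0 records then exceed 69 and get capped
Step 2: Apply rule 2 to records with credits > 69
  - 4 records (original) are capped
Step 3: Calculate final sum = 416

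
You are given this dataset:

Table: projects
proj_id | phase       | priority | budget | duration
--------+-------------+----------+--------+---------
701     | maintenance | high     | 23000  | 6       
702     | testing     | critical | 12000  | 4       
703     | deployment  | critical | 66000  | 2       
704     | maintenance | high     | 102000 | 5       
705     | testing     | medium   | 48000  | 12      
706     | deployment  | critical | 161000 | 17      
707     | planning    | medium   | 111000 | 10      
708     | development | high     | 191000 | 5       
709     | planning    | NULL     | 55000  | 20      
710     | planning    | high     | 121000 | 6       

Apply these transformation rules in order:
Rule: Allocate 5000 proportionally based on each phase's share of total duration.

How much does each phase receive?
deployment: 1091.95, development: 287.36, maintenance: 632.18, planning: 2068.97, testing: 919.54

Step 1: Calculate total duration = 87
Step 2: Calculate each phase's proportion:
  deployment: 19/87 = 21.84% → 1091.95
  development: 5/87 = 5.75% → 287.36
  maintenance: 11/87 = 12.64% → 632.18
  planning: 36/87 = 41.38% → 2068.97
  testing: 16/87 = 18.39% → 919.54
Step 3: Verify: sum of allocations ≈ 5000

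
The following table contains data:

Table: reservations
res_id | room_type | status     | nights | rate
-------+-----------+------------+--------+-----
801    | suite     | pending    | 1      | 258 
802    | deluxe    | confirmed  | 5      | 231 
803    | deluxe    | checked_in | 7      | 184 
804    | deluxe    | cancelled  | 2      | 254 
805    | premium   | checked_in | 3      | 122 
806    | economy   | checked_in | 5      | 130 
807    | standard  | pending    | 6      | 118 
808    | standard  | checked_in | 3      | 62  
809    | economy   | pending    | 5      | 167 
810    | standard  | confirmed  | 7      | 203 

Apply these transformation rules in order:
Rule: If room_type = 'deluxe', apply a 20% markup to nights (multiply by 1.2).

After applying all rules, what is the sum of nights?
46.8

Step 1: Records with room_type = 'deluxe' have total nights = 14
Step 2: Apply multiplier: 14 × 1.2 = 16.8
Step 3: Other records total: 30
Step 4: Final sum = 16.8 + 30 = 46.8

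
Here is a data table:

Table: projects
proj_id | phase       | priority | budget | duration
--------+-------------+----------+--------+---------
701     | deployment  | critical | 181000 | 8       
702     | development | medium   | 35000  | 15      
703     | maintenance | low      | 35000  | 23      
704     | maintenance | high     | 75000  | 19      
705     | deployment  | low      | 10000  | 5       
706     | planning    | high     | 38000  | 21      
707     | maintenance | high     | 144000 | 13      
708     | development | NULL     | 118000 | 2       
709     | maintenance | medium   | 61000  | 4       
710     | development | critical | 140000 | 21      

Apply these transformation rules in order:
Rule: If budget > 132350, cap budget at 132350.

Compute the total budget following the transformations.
769050

Step 1: 3 records have budget > 132350
Step 2: These records originally summed to 465000
Step 3: After capping: 3 × 132350 = 397050
Step 4: Unaffected records sum: 372000
Step 5: Final sum = 397050 + 372000 = 769050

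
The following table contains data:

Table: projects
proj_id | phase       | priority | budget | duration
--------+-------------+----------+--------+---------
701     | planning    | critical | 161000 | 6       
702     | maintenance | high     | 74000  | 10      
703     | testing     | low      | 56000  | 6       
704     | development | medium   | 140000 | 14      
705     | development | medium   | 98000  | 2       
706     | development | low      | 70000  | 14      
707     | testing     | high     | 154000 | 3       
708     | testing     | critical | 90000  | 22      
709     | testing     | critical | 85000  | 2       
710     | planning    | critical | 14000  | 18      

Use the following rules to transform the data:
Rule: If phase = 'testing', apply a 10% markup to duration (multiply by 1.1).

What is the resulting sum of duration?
100.3

Step 1: Records with phase = 'testing' have total duration = 33
Step 2: Apply multiplier: 33 × 1.1 = 36.3
Step 3: Other records total: 64
Step 4: Final sum = 36.3 + 64 = 100.3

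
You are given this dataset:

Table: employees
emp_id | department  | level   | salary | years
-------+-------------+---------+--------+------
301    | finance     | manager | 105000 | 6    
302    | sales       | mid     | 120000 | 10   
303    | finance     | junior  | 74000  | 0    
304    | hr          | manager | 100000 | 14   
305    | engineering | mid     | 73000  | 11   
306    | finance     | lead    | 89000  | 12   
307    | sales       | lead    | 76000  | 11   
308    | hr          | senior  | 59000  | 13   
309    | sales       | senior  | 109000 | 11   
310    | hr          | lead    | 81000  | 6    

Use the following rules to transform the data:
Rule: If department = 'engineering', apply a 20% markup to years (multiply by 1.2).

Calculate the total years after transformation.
96.2

Step 1: Records with department = 'engineering' have total years = 11
Step 2: Apply multiplier: 11 × 1.2 = 13.2
Step 3: Other records total: 83
Step 4: Final sum = 13.2 + 83 = 96.2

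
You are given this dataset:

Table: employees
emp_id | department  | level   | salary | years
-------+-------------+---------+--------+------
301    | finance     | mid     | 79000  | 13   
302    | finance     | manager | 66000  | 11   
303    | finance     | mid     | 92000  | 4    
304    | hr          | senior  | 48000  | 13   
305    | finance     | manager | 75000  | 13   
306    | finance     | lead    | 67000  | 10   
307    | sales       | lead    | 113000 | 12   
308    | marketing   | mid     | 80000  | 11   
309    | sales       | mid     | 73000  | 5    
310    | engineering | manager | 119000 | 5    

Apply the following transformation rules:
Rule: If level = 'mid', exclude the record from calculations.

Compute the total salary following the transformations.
488000

Step 1: Identify records where level = 'mid'
Step 2: The excluded records sum to 324000
Step 3: Original total salary = 812000
Step 4: Remaining total = 812000 - 324000 = 488000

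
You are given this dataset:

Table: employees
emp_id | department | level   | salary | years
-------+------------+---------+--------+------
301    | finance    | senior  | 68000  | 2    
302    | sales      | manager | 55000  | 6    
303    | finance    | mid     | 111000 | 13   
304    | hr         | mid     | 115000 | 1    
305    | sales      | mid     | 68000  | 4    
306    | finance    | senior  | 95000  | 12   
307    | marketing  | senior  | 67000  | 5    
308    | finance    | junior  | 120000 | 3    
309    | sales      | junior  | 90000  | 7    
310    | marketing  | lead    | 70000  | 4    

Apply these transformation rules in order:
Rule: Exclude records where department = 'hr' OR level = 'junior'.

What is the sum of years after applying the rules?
46

Step 1: Find records where department = 'hr' OR level = 'junior'
Step 2: 3 records match, summing to 11
Step 3: Original sum: 57
Step 4: Remaining sum = 57 - 11 = 46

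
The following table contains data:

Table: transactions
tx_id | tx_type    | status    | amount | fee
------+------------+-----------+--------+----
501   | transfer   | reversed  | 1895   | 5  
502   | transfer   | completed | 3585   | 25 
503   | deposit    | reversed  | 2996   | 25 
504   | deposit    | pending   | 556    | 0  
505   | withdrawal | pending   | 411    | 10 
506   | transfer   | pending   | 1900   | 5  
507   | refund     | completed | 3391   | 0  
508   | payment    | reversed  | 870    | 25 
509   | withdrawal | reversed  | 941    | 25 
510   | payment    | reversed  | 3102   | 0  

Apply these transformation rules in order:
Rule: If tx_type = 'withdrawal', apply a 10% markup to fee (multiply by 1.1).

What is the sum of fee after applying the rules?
123.5

Step 1: Records with tx_type = 'withdrawal' have total fee = 35
Step 2: Apply multiplier: 35 × 1.1 = 38.5
Step 3: Other records total: 85
Step 4: Final sum = 38.5 + 85 = 123.5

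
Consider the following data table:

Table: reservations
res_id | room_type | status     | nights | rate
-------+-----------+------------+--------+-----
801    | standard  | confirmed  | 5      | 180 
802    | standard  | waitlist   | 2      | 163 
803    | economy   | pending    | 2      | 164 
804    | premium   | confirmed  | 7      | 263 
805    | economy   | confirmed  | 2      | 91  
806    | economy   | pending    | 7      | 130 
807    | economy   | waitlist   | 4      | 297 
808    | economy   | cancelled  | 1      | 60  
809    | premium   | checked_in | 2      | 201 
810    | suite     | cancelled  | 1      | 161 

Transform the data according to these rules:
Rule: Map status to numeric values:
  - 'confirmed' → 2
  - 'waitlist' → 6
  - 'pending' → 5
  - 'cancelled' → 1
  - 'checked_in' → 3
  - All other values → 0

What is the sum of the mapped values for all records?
33

Step 1: Apply mapping to each record
Step 2: Count by status:
  'confirmed': 3 records × 2 = 6
  'waitlist': 2 records × 6 = 12
  'pending': 2 records × 5 = 10
  'cancelled': 2 records × 1 = 2
  'checked_in': 1 records × 3 = 3
Step 3: Sum all mapped values = 33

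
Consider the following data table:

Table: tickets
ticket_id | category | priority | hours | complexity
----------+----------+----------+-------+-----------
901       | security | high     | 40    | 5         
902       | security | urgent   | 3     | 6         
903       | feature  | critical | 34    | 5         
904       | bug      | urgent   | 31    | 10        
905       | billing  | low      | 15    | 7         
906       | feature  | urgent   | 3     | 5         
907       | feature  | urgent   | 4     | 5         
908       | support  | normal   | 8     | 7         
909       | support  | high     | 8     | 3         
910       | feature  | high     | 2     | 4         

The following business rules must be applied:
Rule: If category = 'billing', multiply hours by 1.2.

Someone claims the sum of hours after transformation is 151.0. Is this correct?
Yes, the result is correct.

Step 1: Calculate the correct sum after transformation
Step 2: Apply multiplier 1.2 to records where category = 'billing'
Step 3: Correct result = 151.0
Step 4: Claimed result = 151.0
Step 5: 151.0 = 151.0 ✓
Conclusion: The claimed result is correct.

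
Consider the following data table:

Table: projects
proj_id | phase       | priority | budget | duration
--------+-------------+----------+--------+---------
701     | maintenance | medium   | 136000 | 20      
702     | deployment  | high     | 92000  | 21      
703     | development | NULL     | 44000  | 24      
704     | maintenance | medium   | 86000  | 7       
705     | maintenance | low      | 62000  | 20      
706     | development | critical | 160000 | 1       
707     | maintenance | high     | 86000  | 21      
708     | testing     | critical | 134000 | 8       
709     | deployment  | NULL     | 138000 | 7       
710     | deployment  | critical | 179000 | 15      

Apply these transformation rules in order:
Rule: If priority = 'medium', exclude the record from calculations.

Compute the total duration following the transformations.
117

Step 1: Identify records where priority = 'medium'
Step 2: The excluded records sum to 27
Step 3: Original total duration = 144
Step 4: Remaining total = 144 - 27 = 117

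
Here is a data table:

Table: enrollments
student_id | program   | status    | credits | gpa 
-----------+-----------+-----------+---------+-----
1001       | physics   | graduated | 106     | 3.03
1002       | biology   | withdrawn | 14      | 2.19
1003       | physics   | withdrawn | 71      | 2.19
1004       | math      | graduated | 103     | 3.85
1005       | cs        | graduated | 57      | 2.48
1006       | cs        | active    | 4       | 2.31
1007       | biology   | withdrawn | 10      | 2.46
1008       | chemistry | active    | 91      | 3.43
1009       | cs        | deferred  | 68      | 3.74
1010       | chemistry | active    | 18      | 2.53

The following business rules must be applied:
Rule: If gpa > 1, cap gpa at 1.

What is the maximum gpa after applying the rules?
1

Step 1: Original maximum gpa = 3.85
Step 2: Apply cap at 1
Step 3: 10 records had gpa > 1 and were capped
Step 4: Maximum after transformation = 1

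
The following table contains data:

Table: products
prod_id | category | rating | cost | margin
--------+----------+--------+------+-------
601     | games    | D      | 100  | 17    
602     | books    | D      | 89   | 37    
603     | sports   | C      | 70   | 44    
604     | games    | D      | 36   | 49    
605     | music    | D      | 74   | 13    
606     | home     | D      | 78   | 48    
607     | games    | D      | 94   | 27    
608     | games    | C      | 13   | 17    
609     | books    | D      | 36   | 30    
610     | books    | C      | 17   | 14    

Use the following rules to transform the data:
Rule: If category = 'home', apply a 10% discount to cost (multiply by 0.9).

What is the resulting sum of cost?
599.2

Step 1: Records with category = 'home' have total cost = 78
Step 2: Apply multiplier: 78 × 0.9 = 70.2
Step 3: Other records total: 529
Step 4: Final sum = 70.2 + 529 = 599.2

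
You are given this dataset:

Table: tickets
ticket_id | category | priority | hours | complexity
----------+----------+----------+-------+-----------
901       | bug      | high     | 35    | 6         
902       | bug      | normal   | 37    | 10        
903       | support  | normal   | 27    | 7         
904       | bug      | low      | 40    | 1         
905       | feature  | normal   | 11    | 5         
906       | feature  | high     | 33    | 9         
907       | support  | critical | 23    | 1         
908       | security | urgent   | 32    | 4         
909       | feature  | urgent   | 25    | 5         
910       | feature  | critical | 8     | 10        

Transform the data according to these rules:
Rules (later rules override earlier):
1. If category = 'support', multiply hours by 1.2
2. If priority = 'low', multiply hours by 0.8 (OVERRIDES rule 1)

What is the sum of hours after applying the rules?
273.0

Step 1: Rule 2 takes priority for records with priority = 'low'
  - 1 records: 40 × 0.8 = 32.0
Step 2: Rule 1 applies to remaining records with category = 'support'
  - 2 records: 50 × 1.2 = 60.0
Step 3: Other records unchanged: 181
Step 4: Final sum = 32.0 + 60.0 + 181 = 273.0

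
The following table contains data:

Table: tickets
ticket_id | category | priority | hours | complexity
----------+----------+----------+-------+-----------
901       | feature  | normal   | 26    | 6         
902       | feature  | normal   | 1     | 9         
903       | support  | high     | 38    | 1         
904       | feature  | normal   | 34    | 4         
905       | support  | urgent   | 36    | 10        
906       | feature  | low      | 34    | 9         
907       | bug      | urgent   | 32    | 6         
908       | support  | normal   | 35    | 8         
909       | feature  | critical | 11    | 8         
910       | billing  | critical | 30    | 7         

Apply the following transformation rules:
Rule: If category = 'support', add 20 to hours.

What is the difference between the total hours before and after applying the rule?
60

Step 1: Original sum of hours = 277
Step 2: 3 records have category = 'support'
Step 3: Each affected record changes by 20
Step 4: Total change = 3 × 20 = 60
Step 5: New sum = 277 + 60 = 337
Step 6: Difference = |337 - 277| = 60
        (Sum increased by 60)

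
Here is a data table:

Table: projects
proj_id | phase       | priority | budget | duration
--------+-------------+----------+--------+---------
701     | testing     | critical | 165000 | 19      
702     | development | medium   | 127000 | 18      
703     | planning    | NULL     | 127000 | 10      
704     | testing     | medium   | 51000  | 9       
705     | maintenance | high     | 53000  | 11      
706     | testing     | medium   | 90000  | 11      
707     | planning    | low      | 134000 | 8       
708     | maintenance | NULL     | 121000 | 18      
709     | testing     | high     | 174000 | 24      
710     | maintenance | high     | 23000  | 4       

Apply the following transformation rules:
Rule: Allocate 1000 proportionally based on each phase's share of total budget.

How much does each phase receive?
development: 119.25, maintenance: 184.98, planning: 245.07, testing: 450.7

Step 1: Calculate total budget = 1065000
Step 2: Calculate each phase's proportion:
  development: 127000/1065000 = 11.92% → 119.25
  maintenance: 197000/1065000 = 18.50% → 184.98
  planning: 261000/1065000 = 24.51% → 245.07
  testing: 480000/1065000 = 45.07% → 450.7
Step 3: Verify: sum of allocations ≈ 1000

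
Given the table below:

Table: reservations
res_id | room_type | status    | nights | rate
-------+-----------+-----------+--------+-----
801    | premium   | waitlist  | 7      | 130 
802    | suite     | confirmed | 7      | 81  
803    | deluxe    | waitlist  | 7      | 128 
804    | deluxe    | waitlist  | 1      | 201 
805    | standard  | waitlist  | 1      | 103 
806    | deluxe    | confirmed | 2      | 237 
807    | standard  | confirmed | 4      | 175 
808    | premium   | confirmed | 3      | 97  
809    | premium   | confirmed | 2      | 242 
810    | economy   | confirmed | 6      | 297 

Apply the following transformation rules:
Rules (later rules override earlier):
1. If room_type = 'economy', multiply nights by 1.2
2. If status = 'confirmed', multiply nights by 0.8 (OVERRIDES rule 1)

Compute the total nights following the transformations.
35.2

Step 1: Rule 2 takes priority for records with status = 'confirmed'
  - 6 records: 24 × 0.8 = 19.2
Step 2: Rule 1 applies to remaining records with room_type = 'economy'
  - 0 records: 0 × 1.2 = 0.0
Step 3: Other records unchanged: 16
Step 4: Final sum = 19.2 + 0.0 + 16 = 35.2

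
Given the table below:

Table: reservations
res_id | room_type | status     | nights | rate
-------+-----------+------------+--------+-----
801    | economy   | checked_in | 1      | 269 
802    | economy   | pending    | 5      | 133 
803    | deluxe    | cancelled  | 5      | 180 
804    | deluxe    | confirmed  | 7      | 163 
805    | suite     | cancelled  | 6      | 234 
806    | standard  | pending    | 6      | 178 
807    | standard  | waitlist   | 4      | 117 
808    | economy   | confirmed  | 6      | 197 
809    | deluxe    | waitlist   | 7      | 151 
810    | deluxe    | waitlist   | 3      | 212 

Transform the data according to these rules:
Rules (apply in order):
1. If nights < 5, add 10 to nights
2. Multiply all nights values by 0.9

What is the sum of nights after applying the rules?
72.0

Step 1: Apply Rule 1 - Add 10 to records with nights < 5
  - 3 records affected: 8 + (3 × 10) = 38
  - Unaffected records: 42
  - Sum after Rule 1: 80
Step 2: Apply Rule 2 - Multiply all by 0.9
  - 80 × 0.9 = 72.0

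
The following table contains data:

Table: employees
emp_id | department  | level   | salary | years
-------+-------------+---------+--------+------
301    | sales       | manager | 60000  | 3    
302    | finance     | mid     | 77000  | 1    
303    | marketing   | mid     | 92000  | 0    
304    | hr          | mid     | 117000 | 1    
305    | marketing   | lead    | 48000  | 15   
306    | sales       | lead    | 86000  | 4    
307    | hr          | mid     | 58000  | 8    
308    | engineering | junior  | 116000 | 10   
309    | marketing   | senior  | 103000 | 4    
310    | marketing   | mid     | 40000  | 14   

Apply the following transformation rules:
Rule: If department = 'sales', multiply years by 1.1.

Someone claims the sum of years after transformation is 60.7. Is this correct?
Yes, the result is correct.

Step 1: Calculate the correct sum after transformation
Step 2: Apply multiplier 1.1 to records where department = 'sales'
Step 3: Correct result = 60.7
Step 4: Claimed result = 60.7
Step 5: 60.7 = 60.7 ✓
Conclusion: The claimed result is correct.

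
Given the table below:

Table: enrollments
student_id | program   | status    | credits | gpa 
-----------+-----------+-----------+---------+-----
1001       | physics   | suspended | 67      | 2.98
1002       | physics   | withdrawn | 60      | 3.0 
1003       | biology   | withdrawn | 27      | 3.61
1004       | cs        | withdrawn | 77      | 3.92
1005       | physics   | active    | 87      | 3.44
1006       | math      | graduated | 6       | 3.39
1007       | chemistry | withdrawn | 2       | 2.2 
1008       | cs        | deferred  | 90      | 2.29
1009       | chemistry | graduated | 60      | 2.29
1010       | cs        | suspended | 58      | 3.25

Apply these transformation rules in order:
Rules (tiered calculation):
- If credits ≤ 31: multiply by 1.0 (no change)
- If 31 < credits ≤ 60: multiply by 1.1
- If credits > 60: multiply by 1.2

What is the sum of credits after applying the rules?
616.0

Step 1: Tier 1 (credits ≤ 31): 3 records, sum = 35 × 1.0 = 35.0
Step 2: Tier 2 (31 < credits ≤ 60): 3 records, sum = 178 × 1.1 = 195.8
Step 3: Tier 3 (credits > 60): 4 records, sum = 321 × 1.2 = 385.2
Step 4: Final sum = 35.0 + 195.8 + 385.2 = 616.0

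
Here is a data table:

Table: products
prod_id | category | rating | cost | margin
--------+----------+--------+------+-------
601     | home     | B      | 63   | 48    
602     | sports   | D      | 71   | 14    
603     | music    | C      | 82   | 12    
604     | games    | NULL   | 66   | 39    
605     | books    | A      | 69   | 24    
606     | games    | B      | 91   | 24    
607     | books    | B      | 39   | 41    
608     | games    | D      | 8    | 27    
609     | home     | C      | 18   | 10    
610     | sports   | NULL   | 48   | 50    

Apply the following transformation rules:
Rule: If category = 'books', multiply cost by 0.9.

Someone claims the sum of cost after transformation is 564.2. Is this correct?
No, the correct result is 544.2.

Step 1: Calculate the correct sum after transformation
Step 2: Apply multiplier 0.9 to records where category = 'books'
Step 3: Correct result = 544.2
Step 4: Claimed result = 564.2
Step 5: 544.2 ≠ 564.2
Conclusion: The claimed result is incorrect. The correct answer is 544.2.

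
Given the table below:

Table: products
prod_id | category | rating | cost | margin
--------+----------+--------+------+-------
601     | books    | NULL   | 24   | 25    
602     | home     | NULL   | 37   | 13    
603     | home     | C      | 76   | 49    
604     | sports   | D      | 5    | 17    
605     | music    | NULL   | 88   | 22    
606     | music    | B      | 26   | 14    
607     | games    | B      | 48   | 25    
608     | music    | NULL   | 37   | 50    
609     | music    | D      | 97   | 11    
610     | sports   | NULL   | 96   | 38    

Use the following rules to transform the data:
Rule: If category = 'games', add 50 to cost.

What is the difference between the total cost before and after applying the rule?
50

Step 1: Original sum of cost = 534
Step 2: 1 records have category = 'games'
Step 3: Each affected record changes by 50
Step 4: Total change = 1 × 50 = 50
Step 5: New sum = 534 + 50 = 584
Step 6: Difference = |584 - 534| = 50
        (Sum increased by 50)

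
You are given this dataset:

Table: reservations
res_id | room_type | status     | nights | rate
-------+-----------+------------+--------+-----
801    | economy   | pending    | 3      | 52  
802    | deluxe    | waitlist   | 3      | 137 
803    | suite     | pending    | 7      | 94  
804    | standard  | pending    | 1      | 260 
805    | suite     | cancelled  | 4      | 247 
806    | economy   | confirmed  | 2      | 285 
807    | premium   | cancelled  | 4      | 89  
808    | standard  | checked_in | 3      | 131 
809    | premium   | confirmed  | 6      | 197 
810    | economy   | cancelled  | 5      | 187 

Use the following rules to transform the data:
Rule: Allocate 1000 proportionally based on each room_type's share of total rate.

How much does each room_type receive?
deluxe: 81.6, economy: 312.09, premium: 170.34, standard: 232.88, suite: 203.1

Step 1: Calculate total rate = 1679
Step 2: Calculate each room_type's proportion:
  deluxe: 137/1679 = 8.16% → 81.6
  economy: 524/1679 = 31.21% → 312.09
  premium: 286/1679 = 17.03% → 170.34
  standard: 391/1679 = 23.29% → 232.88
  suite: 341/1679 = 20.31% → 203.1
Step 3: Verify: sum of allocations ≈ 1000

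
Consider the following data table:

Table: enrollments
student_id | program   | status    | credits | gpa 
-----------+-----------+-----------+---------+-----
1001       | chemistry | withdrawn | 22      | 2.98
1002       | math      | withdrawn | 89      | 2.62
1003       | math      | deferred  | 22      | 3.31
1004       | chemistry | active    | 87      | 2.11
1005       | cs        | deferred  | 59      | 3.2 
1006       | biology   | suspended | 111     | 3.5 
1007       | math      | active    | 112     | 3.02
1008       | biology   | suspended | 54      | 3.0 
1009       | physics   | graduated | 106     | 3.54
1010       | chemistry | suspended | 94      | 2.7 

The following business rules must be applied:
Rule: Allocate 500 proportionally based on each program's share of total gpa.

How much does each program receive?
biology: 108.41, chemistry: 129.92, cs: 53.37, math: 149.27, physics: 59.04

Step 1: Calculate total gpa = 29.98
Step 2: Calculate each program's proportion:
  biology: 6.5/29.98 = 21.68% → 108.41
  chemistry: 7.79/29.98 = 25.98% → 129.92
  cs: 3.2/29.98 = 10.67% → 53.37
  math: 8.95/29.98 = 29.85% → 149.27
  physics: 3.54/29.98 = 11.81% → 59.04
Step 3: Verify: sum of allocations ≈ 500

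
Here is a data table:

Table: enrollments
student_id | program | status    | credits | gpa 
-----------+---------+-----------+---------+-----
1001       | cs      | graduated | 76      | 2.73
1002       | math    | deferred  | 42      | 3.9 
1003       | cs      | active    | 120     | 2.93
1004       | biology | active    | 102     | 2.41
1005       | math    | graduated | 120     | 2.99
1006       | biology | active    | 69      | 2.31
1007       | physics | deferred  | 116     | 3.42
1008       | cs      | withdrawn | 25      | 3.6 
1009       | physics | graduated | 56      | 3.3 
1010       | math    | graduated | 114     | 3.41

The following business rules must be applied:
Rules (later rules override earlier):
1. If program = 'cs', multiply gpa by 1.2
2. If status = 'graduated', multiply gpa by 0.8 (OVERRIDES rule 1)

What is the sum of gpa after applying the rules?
29.82

Step 1: Rule 2 takes priority for records with status = 'graduated'
  - 4 records: 12.43 × 0.8 = 9.94
Step 2: Rule 1 applies to remaining records with program = 'cs'
  - 2 records: 6.53 × 1.2 = 7.84
Step 3: Other records unchanged: 12.04
Step 4: Final sum = 9.94 + 7.84 + 12.04 = 29.82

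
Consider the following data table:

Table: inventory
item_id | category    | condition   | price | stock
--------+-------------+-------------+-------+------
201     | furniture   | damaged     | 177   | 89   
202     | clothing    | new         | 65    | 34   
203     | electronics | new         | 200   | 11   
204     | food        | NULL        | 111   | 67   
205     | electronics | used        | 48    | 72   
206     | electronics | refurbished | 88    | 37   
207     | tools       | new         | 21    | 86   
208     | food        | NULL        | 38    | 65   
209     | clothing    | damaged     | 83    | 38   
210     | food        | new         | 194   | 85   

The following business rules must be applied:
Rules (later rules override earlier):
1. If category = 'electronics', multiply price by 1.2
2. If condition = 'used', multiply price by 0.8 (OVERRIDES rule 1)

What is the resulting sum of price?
1073.0

Step 1: Rule 2 takes priority for records with condition = 'used'
  - 1 records: 48 × 0.8 = 38.4
Step 2: Rule 1 applies to remaining records with category = 'electronics'
  - 2 records: 288 × 1.2 = 345.6
Step 3: Other records unchanged: 689
Step 4: Final sum = 38.4 + 345.6 + 689 = 1073.0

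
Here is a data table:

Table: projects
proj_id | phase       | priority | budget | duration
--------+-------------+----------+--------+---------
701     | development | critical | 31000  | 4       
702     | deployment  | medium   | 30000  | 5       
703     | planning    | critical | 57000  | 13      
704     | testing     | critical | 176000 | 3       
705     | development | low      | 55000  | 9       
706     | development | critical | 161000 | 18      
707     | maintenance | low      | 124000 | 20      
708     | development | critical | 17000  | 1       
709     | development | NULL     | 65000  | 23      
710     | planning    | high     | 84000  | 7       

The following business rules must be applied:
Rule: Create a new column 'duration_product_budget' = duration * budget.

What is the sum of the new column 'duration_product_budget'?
9516000

Step 1: For each record, compute duration * budget
Example calculations:
  4 * 31000 = 124000
  5 * 30000 = 150000
  13 * 57000 = 741000
  ...
Step 2: Sum all derived values
Step 3: Total = 9516000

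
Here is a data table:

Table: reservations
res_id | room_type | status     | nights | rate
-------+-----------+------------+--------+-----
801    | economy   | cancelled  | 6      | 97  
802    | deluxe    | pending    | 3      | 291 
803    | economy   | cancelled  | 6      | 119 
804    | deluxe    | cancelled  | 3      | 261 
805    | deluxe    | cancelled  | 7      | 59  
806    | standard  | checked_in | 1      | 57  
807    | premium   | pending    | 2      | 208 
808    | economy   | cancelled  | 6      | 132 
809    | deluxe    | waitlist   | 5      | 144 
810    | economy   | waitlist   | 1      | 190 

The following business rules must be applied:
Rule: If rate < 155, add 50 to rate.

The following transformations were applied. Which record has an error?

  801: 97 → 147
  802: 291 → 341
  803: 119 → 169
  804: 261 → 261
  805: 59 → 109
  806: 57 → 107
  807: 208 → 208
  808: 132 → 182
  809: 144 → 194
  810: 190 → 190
Record 802 has an error. The correct transformed value should be 291, not 341.

Step 1: Check each record against the rule
Step 2: Record 802 has rate = 291
Step 3: Since 291 >= 155, the bonus should not have been applied
Step 4: Correct value = 291, but claimed value = 341
Conclusion: Record 802 has the error.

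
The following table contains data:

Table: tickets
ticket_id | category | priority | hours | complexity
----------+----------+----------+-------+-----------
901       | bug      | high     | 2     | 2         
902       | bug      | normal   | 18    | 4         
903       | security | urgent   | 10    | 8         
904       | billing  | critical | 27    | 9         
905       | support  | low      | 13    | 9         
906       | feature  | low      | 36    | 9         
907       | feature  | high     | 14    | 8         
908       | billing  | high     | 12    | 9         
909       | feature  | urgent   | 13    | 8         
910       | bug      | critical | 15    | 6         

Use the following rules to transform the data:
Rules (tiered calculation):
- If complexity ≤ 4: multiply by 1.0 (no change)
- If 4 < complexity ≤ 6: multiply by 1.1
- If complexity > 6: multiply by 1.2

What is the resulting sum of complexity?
84.6

Step 1: Tier 1 (complexity ≤ 4): 2 records, sum = 6 × 1.0 = 6.0
Step 2: Tier 2 (4 < complexity ≤ 6): 1 records, sum = 6 × 1.1 = 6.6
Step 3: Tier 3 (complexity > 6): 7 records, sum = 60 × 1.2 = 72.0
Step 4: Final sum = 6.0 + 6.6 + 72.0 = 84.6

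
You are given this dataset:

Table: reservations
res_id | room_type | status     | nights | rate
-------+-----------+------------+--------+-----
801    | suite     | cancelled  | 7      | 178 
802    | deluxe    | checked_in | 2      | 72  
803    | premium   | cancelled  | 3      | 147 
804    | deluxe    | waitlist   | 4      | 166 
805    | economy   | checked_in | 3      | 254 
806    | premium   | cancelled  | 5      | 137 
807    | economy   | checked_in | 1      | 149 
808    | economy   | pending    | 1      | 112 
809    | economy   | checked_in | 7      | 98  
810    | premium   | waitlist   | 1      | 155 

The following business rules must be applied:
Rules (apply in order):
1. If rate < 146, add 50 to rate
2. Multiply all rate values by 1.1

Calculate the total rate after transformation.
1834.8

Step 1: Apply Rule 1 - Add 50 to records with rate < 146
  - 4 records affected: 419 + (4 × 50) = 619
  - Unaffected records: 1049
  - Sum after Rule 1: 1668
Step 2: Apply Rule 2 - Multiply all by 1.1
  - 1668 × 1.1 = 1834.8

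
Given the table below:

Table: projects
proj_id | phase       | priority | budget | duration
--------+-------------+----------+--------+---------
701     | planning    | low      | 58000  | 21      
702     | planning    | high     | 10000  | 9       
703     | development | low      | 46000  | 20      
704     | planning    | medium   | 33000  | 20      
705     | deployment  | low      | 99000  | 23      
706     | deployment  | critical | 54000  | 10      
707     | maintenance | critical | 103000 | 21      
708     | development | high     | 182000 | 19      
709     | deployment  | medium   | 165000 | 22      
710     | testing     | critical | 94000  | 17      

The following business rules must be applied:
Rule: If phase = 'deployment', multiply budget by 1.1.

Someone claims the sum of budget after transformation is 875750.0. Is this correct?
No, the correct result is 875800.0.

Step 1: Calculate the correct sum after transformation
Step 2: Apply multiplier 1.1 to records where phase = 'deployment'
Step 3: Correct result = 875800.0
Step 4: Claimed result = 875750.0
Step 5: 875800.0 ≠ 875750.0
Conclusion: The claimed result is incorrect. The correct answer is 875800.0.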